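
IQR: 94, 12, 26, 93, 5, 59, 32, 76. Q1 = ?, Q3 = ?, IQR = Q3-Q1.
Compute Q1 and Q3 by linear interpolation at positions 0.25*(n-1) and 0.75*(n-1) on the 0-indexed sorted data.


Sorted: 5, 12, 26, 32, 59, 76, 93, 94
Q1 (25th %ile) = 22.5000
Q3 (75th %ile) = 80.2500
IQR = 80.2500 - 22.5000 = 57.7500

IQR = 57.7500


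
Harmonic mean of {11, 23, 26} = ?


Sum of reciprocals = 1/11 + 1/23 + 1/26 = 0.172849
HM = 3/0.172849 = 17.3562

HM = 17.3562


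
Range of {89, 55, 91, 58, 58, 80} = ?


Max = 91, Min = 55
Range = 91 - 55 = 36

Range = 36


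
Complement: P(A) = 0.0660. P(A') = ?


P(not A) = 1 - 0.0660 = 0.9340

P(not A) = 0.9340


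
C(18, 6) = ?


C(18,6) = 18!/(6! × 12!)
= 6402373705728000/(720 × 479001600)
= 18564

C(18,6) = 18564


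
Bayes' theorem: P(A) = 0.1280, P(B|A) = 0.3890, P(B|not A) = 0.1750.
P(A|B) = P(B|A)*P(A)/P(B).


P(B) = P(B|A)*P(A) + P(B|A')*P(A')
= 0.3890*0.1280 + 0.1750*0.8720
= 0.049792 + 0.152600 = 0.202392
P(A|B) = 0.049792/0.202392 = 0.2460

P(A|B) = 0.2460


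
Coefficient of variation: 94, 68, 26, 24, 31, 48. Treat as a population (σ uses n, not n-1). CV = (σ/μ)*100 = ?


Mean = 48.5000
SD = 25.3755
CV = (25.3755/48.5000)*100 = 52.3206%

CV = 52.3206%


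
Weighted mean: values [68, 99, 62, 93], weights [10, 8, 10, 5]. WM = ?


Numerator = 68*10 + 99*8 + 62*10 + 93*5 = 2557
Denominator = 10 + 8 + 10 + 5 = 33
WM = 2557/33 = 77.4848

WM = 77.4848


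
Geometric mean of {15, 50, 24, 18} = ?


Product = 15 × 50 × 24 × 18 = 324000
GM = 324000^(1/4) = 23.8581

GM = 23.8581


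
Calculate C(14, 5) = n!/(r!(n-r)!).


C(14,5) = 14!/(5! × 9!)
= 87178291200/(120 × 362880)
= 2002

C(14,5) = 2002


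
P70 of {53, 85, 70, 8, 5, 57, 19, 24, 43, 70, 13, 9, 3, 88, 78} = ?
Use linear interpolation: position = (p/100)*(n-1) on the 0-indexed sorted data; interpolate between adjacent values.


Sorted: 3, 5, 8, 9, 13, 19, 24, 43, 53, 57, 70, 70, 78, 85, 88
n = 15
Index = 70/100 * 14 = 9.8000
Lower = data[9] = 57, Upper = data[10] = 70
P70 = 57 + 0.8000*(13) = 67.4000

P70 = 67.4000


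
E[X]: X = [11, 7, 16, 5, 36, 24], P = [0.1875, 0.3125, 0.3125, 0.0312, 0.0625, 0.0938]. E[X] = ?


E[X] = 11*0.1875 + 7*0.3125 + 16*0.3125 + 5*0.0312 + 36*0.0625 + 24*0.0938
= 2.0625 + 2.1875 + 5.0000 + 0.1560 + 2.2500 + 2.2512
= 13.9072

E[X] = 13.9072


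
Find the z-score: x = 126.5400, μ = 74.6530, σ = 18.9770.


z = (126.5400 - 74.6530)/18.9770
= 51.8870/18.9770
= 2.7342

z = 2.7342


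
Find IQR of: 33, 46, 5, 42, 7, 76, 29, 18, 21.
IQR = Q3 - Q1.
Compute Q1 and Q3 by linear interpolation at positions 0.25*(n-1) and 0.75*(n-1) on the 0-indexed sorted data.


Sorted: 5, 7, 18, 21, 29, 33, 42, 46, 76
Q1 (25th %ile) = 18.0000
Q3 (75th %ile) = 42.0000
IQR = 42.0000 - 18.0000 = 24.0000

IQR = 24.0000


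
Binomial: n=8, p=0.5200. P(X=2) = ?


C(8,2) = 28
p^2 = 0.270400
(1-p)^6 = 0.012231
P = 28 * 0.270400 * 0.012231 = 0.0926

P(X=2) = 0.0926


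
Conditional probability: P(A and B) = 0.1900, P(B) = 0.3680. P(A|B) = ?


P(A|B) = 0.1900/0.3680 = 0.5163

P(A|B) = 0.5163


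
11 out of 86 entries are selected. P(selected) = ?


P = 11/86 = 0.1279

P = 0.1279


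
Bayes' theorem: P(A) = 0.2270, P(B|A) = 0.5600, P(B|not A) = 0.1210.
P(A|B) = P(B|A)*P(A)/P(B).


P(B) = P(B|A)*P(A) + P(B|A')*P(A')
= 0.5600*0.2270 + 0.1210*0.7730
= 0.127120 + 0.093533 = 0.220653
P(A|B) = 0.127120/0.220653 = 0.5761

P(A|B) = 0.5761


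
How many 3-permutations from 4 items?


P(4,3) = 4!/1!
= 24/1
= 24

P(4,3) = 24


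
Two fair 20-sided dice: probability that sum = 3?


Total outcomes = 20×20 = 400
Favorable (sum = 3): 2
P = 2/400 = 0.0050

P = 0.0050


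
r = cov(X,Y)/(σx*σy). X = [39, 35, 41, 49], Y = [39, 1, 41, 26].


Mean X = 41.0000, Mean Y = 26.7500
SD X = 5.099020, SD Y = 15.943259
Cov = 31.000000
r = 31.000000/(5.099020*15.943259) = 0.3813

r = 0.3813


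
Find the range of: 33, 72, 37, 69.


Max = 72, Min = 33
Range = 72 - 33 = 39

Range = 39


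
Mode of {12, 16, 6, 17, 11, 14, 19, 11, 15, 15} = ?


Frequencies: 6:1, 11:2, 12:1, 14:1, 15:2, 16:1, 17:1, 19:1
Max frequency = 2
Mode = 11, 15

Mode = 11, 15


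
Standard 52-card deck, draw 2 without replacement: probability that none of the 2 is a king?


P(no kings) = (48/52) × (47/51)
= 0.8507

P = 0.8507


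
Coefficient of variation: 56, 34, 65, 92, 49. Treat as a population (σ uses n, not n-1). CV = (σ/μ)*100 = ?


Mean = 59.2000
SD = 19.2811
CV = (19.2811/59.2000)*100 = 32.5694%

CV = 32.5694%


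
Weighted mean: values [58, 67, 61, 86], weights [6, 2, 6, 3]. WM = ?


Numerator = 58*6 + 67*2 + 61*6 + 86*3 = 1106
Denominator = 6 + 2 + 6 + 3 = 17
WM = 1106/17 = 65.0588

WM = 65.0588


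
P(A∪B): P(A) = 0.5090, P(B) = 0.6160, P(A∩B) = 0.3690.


P(A∪B) = 0.5090 + 0.6160 - 0.3690
= 1.1250 - 0.3690
= 0.7560

P(A∪B) = 0.7560


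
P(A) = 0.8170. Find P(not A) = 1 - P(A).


P(not A) = 1 - 0.8170 = 0.1830

P(not A) = 0.1830


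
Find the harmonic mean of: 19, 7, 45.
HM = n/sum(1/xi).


Sum of reciprocals = 1/19 + 1/7 + 1/45 = 0.217711
HM = 3/0.217711 = 13.7797

HM = 13.7797


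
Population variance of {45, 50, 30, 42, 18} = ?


Mean = 37.0000
Squared deviations: 64.0000, 169.0000, 49.0000, 25.0000, 361.0000
Sum = 668.0000
Variance = 668.0000/5 = 133.6000

Variance = 133.6000


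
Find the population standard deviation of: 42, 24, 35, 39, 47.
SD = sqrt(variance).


Mean = 37.4000
Variance = 60.2400
SD = sqrt(60.2400) = 7.7614

SD = 7.7614


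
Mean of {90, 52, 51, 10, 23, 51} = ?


Sum = 90 + 52 + 51 + 10 + 23 + 51 = 277
n = 6
Mean = 277/6 = 46.1667

Mean = 46.1667


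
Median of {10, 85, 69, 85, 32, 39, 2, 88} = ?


Sorted: 2, 10, 32, 39, 69, 85, 85, 88
n = 8 (even)
Middle values: 39 and 69
Median = (39+69)/2 = 54.0000

Median = 54.0000


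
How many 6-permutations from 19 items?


P(19,6) = 19!/13!
= 121645100408832000/6227020800
= 19535040

P(19,6) = 19535040


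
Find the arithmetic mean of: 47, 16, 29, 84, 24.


Sum = 47 + 16 + 29 + 84 + 24 = 200
n = 5
Mean = 200/5 = 40.0000

Mean = 40.0000


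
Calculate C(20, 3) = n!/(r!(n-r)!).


C(20,3) = 20!/(3! × 17!)
= 2432902008176640000/(6 × 355687428096000)
= 1140

C(20,3) = 1140


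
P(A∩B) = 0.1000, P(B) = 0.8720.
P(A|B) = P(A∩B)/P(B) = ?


P(A|B) = 0.1000/0.8720 = 0.1147

P(A|B) = 0.1147


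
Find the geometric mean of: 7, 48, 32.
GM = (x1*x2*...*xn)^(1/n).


Product = 7 × 48 × 32 = 10752
GM = 10752^(1/3) = 22.0714

GM = 22.0714


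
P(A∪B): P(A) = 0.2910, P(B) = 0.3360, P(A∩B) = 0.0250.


P(A∪B) = 0.2910 + 0.3360 - 0.0250
= 0.6270 - 0.0250
= 0.6020

P(A∪B) = 0.6020


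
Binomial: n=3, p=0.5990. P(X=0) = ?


C(3,0) = 1
p^0 = 1.000000
(1-p)^3 = 0.064481
P = 1 * 1.000000 * 0.064481 = 0.0645

P(X=0) = 0.0645


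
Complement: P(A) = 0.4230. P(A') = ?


P(not A) = 1 - 0.4230 = 0.5770

P(not A) = 0.5770


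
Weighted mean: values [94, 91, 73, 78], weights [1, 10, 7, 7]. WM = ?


Numerator = 94*1 + 91*10 + 73*7 + 78*7 = 2061
Denominator = 1 + 10 + 7 + 7 = 25
WM = 2061/25 = 82.4400

WM = 82.4400


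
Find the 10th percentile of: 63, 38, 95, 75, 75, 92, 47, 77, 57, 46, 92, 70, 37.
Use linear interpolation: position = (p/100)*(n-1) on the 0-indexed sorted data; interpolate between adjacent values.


Sorted: 37, 38, 46, 47, 57, 63, 70, 75, 75, 77, 92, 92, 95
n = 13
Index = 10/100 * 12 = 1.2000
Lower = data[1] = 38, Upper = data[2] = 46
P10 = 38 + 0.2000*(8) = 39.6000

P10 = 39.6000


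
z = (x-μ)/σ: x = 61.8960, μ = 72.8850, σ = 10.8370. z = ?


z = (61.8960 - 72.8850)/10.8370
= -10.9890/10.8370
= -1.0140

z = -1.0140


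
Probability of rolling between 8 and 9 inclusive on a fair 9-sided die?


Favorable outcomes (8 ≤ roll ≤ 9): 2
Total outcomes = 9
P = 2/9 = 0.2222

P = 0.2222


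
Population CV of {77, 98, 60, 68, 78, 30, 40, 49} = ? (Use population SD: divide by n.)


Mean = 62.5000
SD = 20.8926
CV = (20.8926/62.5000)*100 = 33.4281%

CV = 33.4281%


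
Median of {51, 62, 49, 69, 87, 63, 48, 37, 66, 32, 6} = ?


Sorted: 6, 32, 37, 48, 49, 51, 62, 63, 66, 69, 87
n = 11 (odd)
Middle value = 51

Median = 51


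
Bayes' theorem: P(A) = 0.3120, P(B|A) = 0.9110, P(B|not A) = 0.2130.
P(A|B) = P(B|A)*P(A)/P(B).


P(B) = P(B|A)*P(A) + P(B|A')*P(A')
= 0.9110*0.3120 + 0.2130*0.6880
= 0.284232 + 0.146544 = 0.430776
P(A|B) = 0.284232/0.430776 = 0.6598

P(A|B) = 0.6598


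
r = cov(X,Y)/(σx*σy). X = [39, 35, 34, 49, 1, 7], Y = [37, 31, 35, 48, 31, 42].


Mean X = 27.5000, Mean Y = 37.3333
SD X = 17.394923, SD Y = 6.073622
Cov = 39.166667
r = 39.166667/(17.394923*6.073622) = 0.3707

r = 0.3707


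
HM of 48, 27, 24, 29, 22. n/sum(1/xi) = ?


Sum of reciprocals = 1/48 + 1/27 + 1/24 + 1/29 + 1/22 = 0.179474
HM = 5/0.179474 = 27.8591

HM = 27.8591


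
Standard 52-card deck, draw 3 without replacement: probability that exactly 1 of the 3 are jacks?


Hypergeometric: P(X=1) = C(4,1)·C(48,2) / C(52,3)
= 4 × 1128 / 22100
= 4512/22100 = 0.2042

P = 0.2042


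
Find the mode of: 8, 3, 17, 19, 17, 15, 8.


Frequencies: 3:1, 8:2, 15:1, 17:2, 19:1
Max frequency = 2
Mode = 8, 17

Mode = 8, 17


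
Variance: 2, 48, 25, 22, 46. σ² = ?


Mean = 28.6000
Squared deviations: 707.5600, 376.3600, 12.9600, 43.5600, 302.7600
Sum = 1443.2000
Variance = 1443.2000/5 = 288.6400

Variance = 288.6400


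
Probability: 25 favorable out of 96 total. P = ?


P = 25/96 = 0.2604

P = 0.2604


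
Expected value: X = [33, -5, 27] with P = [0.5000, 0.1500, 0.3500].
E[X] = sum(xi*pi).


E[X] = 33*0.5000 - 5*0.1500 + 27*0.3500
= 16.5000 - 0.7500 + 9.4500
= 25.2000

E[X] = 25.2000


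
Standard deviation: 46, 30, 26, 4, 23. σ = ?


Mean = 25.8000
Variance = 181.7600
SD = sqrt(181.7600) = 13.4818

SD = 13.4818


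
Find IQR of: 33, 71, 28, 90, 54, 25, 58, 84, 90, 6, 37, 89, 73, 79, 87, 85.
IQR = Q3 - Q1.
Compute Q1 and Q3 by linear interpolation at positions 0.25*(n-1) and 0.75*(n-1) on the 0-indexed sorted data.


Sorted: 6, 25, 28, 33, 37, 54, 58, 71, 73, 79, 84, 85, 87, 89, 90, 90
Q1 (25th %ile) = 36.0000
Q3 (75th %ile) = 85.5000
IQR = 85.5000 - 36.0000 = 49.5000

IQR = 49.5000


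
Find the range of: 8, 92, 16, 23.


Max = 92, Min = 8
Range = 92 - 8 = 84

Range = 84


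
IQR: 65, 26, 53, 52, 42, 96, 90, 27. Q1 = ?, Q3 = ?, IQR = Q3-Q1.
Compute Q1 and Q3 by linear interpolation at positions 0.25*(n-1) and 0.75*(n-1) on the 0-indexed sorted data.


Sorted: 26, 27, 42, 52, 53, 65, 90, 96
Q1 (25th %ile) = 38.2500
Q3 (75th %ile) = 71.2500
IQR = 71.2500 - 38.2500 = 33.0000

IQR = 33.0000


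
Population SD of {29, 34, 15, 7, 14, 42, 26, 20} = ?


Mean = 23.3750
Variance = 116.9844
SD = sqrt(116.9844) = 10.8159

SD = 10.8159


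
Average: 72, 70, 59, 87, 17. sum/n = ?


Sum = 72 + 70 + 59 + 87 + 17 = 305
n = 5
Mean = 305/5 = 61.0000

Mean = 61.0000


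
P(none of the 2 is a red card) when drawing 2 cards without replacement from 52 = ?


P(no red cards) = (26/52) × (25/51)
= 0.2451

P = 0.2451


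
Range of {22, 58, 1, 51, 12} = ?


Max = 58, Min = 1
Range = 58 - 1 = 57

Range = 57


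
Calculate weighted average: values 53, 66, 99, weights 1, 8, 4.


Numerator = 53*1 + 66*8 + 99*4 = 977
Denominator = 1 + 8 + 4 = 13
WM = 977/13 = 75.1538

WM = 75.1538


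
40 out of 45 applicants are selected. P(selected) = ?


P = 40/45 = 0.8889

P = 0.8889


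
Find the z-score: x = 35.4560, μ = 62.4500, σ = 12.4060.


z = (35.4560 - 62.4500)/12.4060
= -26.9940/12.4060
= -2.1759

z = -2.1759


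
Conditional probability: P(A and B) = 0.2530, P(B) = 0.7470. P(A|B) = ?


P(A|B) = 0.2530/0.7470 = 0.3387

P(A|B) = 0.3387


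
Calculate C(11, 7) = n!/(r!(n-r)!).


C(11,7) = 11!/(7! × 4!)
= 39916800/(5040 × 24)
= 330

C(11,7) = 330


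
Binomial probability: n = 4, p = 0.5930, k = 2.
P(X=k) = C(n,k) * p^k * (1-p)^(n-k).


C(4,2) = 6
p^2 = 0.351649
(1-p)^2 = 0.165649
P = 6 * 0.351649 * 0.165649 = 0.3495

P(X=2) = 0.3495


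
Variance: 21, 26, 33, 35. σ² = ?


Mean = 28.7500
Squared deviations: 60.0625, 7.5625, 18.0625, 39.0625
Sum = 124.7500
Variance = 124.7500/4 = 31.1875

Variance = 31.1875


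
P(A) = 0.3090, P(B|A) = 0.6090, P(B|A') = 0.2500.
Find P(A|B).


P(B) = P(B|A)*P(A) + P(B|A')*P(A')
= 0.6090*0.3090 + 0.2500*0.6910
= 0.188181 + 0.172750 = 0.360931
P(A|B) = 0.188181/0.360931 = 0.5214

P(A|B) = 0.5214


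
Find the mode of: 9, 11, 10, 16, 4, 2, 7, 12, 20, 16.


Frequencies: 2:1, 4:1, 7:1, 9:1, 10:1, 11:1, 12:1, 16:2, 20:1
Max frequency = 2
Mode = 16

Mode = 16


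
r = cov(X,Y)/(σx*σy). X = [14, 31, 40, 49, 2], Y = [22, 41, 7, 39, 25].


Mean X = 27.2000, Mean Y = 26.8000
SD X = 17.104385, SD Y = 12.400000
Cov = 35.040000
r = 35.040000/(17.104385*12.400000) = 0.1652

r = 0.1652


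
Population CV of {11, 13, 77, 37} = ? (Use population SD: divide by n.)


Mean = 34.5000
SD = 26.5848
CV = (26.5848/34.5000)*100 = 77.0573%

CV = 77.0573%


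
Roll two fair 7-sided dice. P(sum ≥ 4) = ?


Total outcomes = 7×7 = 49
Favorable (sum ≥ 4): 46
P = 46/49 = 0.9388

P = 0.9388


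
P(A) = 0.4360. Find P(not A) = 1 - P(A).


P(not A) = 1 - 0.4360 = 0.5640

P(not A) = 0.5640


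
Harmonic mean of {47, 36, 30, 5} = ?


Sum of reciprocals = 1/47 + 1/36 + 1/30 + 1/5 = 0.282388
HM = 4/0.282388 = 14.1649

HM = 14.1649


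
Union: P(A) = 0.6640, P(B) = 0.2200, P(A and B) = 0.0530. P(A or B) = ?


P(A∪B) = 0.6640 + 0.2200 - 0.0530
= 0.8840 - 0.0530
= 0.8310

P(A∪B) = 0.8310


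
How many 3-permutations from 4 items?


P(4,3) = 4!/1!
= 24/1
= 24

P(4,3) = 24


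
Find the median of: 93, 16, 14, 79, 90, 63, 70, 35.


Sorted: 14, 16, 35, 63, 70, 79, 90, 93
n = 8 (even)
Middle values: 63 and 70
Median = (63+70)/2 = 66.5000

Median = 66.5000


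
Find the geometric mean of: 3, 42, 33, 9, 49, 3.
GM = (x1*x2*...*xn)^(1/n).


Product = 3 × 42 × 33 × 9 × 49 × 3 = 5501034
GM = 5501034^(1/6) = 13.2864

GM = 13.2864


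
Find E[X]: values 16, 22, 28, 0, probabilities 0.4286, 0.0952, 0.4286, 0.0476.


E[X] = 16*0.4286 + 22*0.0952 + 28*0.4286 + 0*0.0476
= 6.8576 + 2.0944 + 12.0008 + 0
= 20.9528

E[X] = 20.9528


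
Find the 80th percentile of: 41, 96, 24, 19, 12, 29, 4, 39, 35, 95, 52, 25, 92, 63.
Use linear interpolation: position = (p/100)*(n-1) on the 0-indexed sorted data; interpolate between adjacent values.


Sorted: 4, 12, 19, 24, 25, 29, 35, 39, 41, 52, 63, 92, 95, 96
n = 14
Index = 80/100 * 13 = 10.4000
Lower = data[10] = 63, Upper = data[11] = 92
P80 = 63 + 0.4000*(29) = 74.6000

P80 = 74.6000


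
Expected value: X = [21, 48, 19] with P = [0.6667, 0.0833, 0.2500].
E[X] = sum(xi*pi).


E[X] = 21*0.6667 + 48*0.0833 + 19*0.2500
= 14.0007 + 3.9984 + 4.7500
= 22.7491

E[X] = 22.7491


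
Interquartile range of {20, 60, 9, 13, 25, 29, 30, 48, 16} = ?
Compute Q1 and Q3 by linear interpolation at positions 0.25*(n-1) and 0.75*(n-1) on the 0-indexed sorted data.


Sorted: 9, 13, 16, 20, 25, 29, 30, 48, 60
Q1 (25th %ile) = 16.0000
Q3 (75th %ile) = 30.0000
IQR = 30.0000 - 16.0000 = 14.0000

IQR = 14.0000


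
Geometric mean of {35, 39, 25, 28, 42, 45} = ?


Product = 35 × 39 × 25 × 28 × 42 × 45 = 1805895000
GM = 1805895000^(1/6) = 34.8965

GM = 34.8965


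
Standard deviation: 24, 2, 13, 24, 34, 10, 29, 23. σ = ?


Mean = 19.8750
Variance = 98.8594
SD = sqrt(98.8594) = 9.9428

SD = 9.9428


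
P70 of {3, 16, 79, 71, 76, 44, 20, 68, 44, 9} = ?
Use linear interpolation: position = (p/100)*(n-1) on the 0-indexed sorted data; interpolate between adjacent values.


Sorted: 3, 9, 16, 20, 44, 44, 68, 71, 76, 79
n = 10
Index = 70/100 * 9 = 6.3000
Lower = data[6] = 68, Upper = data[7] = 71
P70 = 68 + 0.3000*(3) = 68.9000

P70 = 68.9000


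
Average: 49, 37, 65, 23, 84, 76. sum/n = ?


Sum = 49 + 37 + 65 + 23 + 84 + 76 = 334
n = 6
Mean = 334/6 = 55.6667

Mean = 55.6667


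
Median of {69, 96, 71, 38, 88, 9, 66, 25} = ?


Sorted: 9, 25, 38, 66, 69, 71, 88, 96
n = 8 (even)
Middle values: 66 and 69
Median = (66+69)/2 = 67.5000

Median = 67.5000


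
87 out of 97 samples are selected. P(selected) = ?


P = 87/97 = 0.8969

P = 0.8969


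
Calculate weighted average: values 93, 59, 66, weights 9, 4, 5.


Numerator = 93*9 + 59*4 + 66*5 = 1403
Denominator = 9 + 4 + 5 = 18
WM = 1403/18 = 77.9444

WM = 77.9444


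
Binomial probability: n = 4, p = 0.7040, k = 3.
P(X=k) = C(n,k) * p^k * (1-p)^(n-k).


C(4,3) = 4
p^3 = 0.348914
(1-p)^1 = 0.296000
P = 4 * 0.348914 * 0.296000 = 0.4131

P(X=3) = 0.4131


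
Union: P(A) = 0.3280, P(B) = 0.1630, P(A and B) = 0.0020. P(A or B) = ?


P(A∪B) = 0.3280 + 0.1630 - 0.0020
= 0.4910 - 0.0020
= 0.4890

P(A∪B) = 0.4890


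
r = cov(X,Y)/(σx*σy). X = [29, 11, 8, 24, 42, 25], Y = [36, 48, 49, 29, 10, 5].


Mean X = 23.1667, Mean Y = 29.5000
SD X = 11.334559, SD Y = 17.056279
Cov = -149.250000
r = -149.250000/(11.334559*17.056279) = -0.7720

r = -0.7720


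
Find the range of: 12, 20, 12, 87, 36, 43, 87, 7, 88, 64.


Max = 88, Min = 7
Range = 88 - 7 = 81

Range = 81


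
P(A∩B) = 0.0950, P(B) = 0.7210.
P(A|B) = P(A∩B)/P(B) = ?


P(A|B) = 0.0950/0.7210 = 0.1318

P(A|B) = 0.1318


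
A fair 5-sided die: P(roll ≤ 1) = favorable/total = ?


Favorable outcomes (roll ≤ 1): 1
Total outcomes = 5
P = 1/5 = 0.2000

P = 0.2000


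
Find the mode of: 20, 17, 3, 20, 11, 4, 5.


Frequencies: 3:1, 4:1, 5:1, 11:1, 17:1, 20:2
Max frequency = 2
Mode = 20

Mode = 20


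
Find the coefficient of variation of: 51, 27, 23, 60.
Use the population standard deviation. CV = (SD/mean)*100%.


Mean = 40.2500
SD = 15.6425
CV = (15.6425/40.2500)*100 = 38.8633%

CV = 38.8633%


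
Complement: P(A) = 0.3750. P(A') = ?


P(not A) = 1 - 0.3750 = 0.6250

P(not A) = 0.6250


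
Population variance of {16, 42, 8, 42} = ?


Mean = 27.0000
Squared deviations: 121.0000, 225.0000, 361.0000, 225.0000
Sum = 932.0000
Variance = 932.0000/4 = 233.0000

Variance = 233.0000


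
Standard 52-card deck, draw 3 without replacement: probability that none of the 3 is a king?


P(no kings) = (48/52) × (47/51) × (46/50)
= 0.7826

P = 0.7826


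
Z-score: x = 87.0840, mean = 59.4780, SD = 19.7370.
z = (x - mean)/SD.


z = (87.0840 - 59.4780)/19.7370
= 27.6060/19.7370
= 1.3987

z = 1.3987


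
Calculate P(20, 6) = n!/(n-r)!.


P(20,6) = 20!/14!
= 2432902008176640000/87178291200
= 27907200

P(20,6) = 27907200


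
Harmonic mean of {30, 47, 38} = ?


Sum of reciprocals = 1/30 + 1/47 + 1/38 = 0.080926
HM = 3/0.080926 = 37.0710

HM = 37.0710


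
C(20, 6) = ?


C(20,6) = 20!/(6! × 14!)
= 2432902008176640000/(720 × 87178291200)
= 38760

C(20,6) = 38760


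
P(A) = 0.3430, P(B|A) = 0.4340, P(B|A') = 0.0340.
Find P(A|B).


P(B) = P(B|A)*P(A) + P(B|A')*P(A')
= 0.4340*0.3430 + 0.0340*0.6570
= 0.148862 + 0.022338 = 0.171200
P(A|B) = 0.148862/0.171200 = 0.8695

P(A|B) = 0.8695


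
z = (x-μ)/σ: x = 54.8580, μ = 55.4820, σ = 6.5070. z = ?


z = (54.8580 - 55.4820)/6.5070
= -0.6240/6.5070
= -0.0959

z = -0.0959


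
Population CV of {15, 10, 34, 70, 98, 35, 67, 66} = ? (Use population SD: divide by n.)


Mean = 49.3750
SD = 28.6179
CV = (28.6179/49.3750)*100 = 57.9603%

CV = 57.9603%


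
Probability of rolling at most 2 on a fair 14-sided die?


Favorable outcomes (roll ≤ 2): 2
Total outcomes = 14
P = 2/14 = 0.1429

P = 0.1429


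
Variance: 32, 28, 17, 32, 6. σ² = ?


Mean = 23.0000
Squared deviations: 81.0000, 25.0000, 36.0000, 81.0000, 289.0000
Sum = 512.0000
Variance = 512.0000/5 = 102.4000

Variance = 102.4000


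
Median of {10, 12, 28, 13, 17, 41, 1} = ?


Sorted: 1, 10, 12, 13, 17, 28, 41
n = 7 (odd)
Middle value = 13

Median = 13


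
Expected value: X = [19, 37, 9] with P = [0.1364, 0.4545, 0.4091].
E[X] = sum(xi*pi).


E[X] = 19*0.1364 + 37*0.4545 + 9*0.4091
= 2.5916 + 16.8165 + 3.6819
= 23.0900

E[X] = 23.0900


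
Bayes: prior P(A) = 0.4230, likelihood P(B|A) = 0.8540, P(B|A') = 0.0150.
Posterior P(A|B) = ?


P(B) = P(B|A)*P(A) + P(B|A')*P(A')
= 0.8540*0.4230 + 0.0150*0.5770
= 0.361242 + 0.008655 = 0.369897
P(A|B) = 0.361242/0.369897 = 0.9766

P(A|B) = 0.9766


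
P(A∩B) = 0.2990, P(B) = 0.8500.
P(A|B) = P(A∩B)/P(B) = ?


P(A|B) = 0.2990/0.8500 = 0.3518

P(A|B) = 0.3518


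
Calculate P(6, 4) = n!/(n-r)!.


P(6,4) = 6!/2!
= 720/2
= 360

P(6,4) = 360


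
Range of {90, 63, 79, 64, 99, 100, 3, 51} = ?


Max = 100, Min = 3
Range = 100 - 3 = 97

Range = 97


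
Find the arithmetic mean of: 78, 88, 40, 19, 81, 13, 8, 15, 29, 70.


Sum = 78 + 88 + 40 + 19 + 81 + 13 + 8 + 15 + 29 + 70 = 441
n = 10
Mean = 441/10 = 44.1000

Mean = 44.1000


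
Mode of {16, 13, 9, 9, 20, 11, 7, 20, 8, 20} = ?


Frequencies: 7:1, 8:1, 9:2, 11:1, 13:1, 16:1, 20:3
Max frequency = 3
Mode = 20

Mode = 20


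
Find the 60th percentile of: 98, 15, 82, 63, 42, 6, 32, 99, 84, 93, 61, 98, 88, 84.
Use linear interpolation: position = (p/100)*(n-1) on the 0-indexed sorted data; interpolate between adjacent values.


Sorted: 6, 15, 32, 42, 61, 63, 82, 84, 84, 88, 93, 98, 98, 99
n = 14
Index = 60/100 * 13 = 7.8000
Lower = data[7] = 84, Upper = data[8] = 84
P60 = 84 + 0.8000*(0) = 84.0000

P60 = 84.0000


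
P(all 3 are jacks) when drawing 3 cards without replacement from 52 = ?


P(all jacks) = (4/52) × (3/51) × (2/50)
= 0.0002

P = 0.0002


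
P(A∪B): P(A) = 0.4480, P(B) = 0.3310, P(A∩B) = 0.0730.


P(A∪B) = 0.4480 + 0.3310 - 0.0730
= 0.7790 - 0.0730
= 0.7060

P(A∪B) = 0.7060


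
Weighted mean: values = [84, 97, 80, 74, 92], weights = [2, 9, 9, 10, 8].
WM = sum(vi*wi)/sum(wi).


Numerator = 84*2 + 97*9 + 80*9 + 74*10 + 92*8 = 3237
Denominator = 2 + 9 + 9 + 10 + 8 = 38
WM = 3237/38 = 85.1842

WM = 85.1842


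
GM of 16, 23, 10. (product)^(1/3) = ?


Product = 16 × 23 × 10 = 3680
GM = 3680^(1/3) = 15.4389

GM = 15.4389


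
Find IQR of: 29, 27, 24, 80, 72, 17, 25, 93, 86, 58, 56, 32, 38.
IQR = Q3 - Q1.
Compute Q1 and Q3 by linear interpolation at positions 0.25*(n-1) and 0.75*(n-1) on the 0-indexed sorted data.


Sorted: 17, 24, 25, 27, 29, 32, 38, 56, 58, 72, 80, 86, 93
Q1 (25th %ile) = 27.0000
Q3 (75th %ile) = 72.0000
IQR = 72.0000 - 27.0000 = 45.0000

IQR = 45.0000


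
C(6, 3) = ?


C(6,3) = 6!/(3! × 3!)
= 720/(6 × 6)
= 20

C(6,3) = 20


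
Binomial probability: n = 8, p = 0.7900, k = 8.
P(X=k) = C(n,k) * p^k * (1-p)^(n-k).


C(8,8) = 1
p^8 = 0.151711
(1-p)^0 = 1.000000
P = 1 * 0.151711 * 1.000000 = 0.1517

P(X=8) = 0.1517


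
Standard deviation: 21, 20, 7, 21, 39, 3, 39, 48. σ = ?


Mean = 24.7500
Variance = 223.1875
SD = sqrt(223.1875) = 14.9395

SD = 14.9395


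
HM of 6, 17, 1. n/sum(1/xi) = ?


Sum of reciprocals = 1/6 + 1/17 + 1/1 = 1.225490
HM = 3/1.225490 = 2.4480

HM = 2.4480


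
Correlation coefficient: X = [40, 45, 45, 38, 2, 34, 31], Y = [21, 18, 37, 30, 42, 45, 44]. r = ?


Mean X = 33.5714, Mean Y = 33.8571
SD X = 13.761822, SD Y = 10.245955
Cov = -74.775510
r = -74.775510/(13.761822*10.245955) = -0.5303

r = -0.5303


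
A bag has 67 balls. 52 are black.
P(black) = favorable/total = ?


P = 52/67 = 0.7761

P = 0.7761


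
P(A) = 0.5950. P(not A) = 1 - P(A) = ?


P(not A) = 1 - 0.5950 = 0.4050

P(not A) = 0.4050


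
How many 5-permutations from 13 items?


P(13,5) = 13!/8!
= 6227020800/40320
= 154440

P(13,5) = 154440


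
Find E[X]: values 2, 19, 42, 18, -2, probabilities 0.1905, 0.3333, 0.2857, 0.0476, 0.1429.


E[X] = 2*0.1905 + 19*0.3333 + 42*0.2857 + 18*0.0476 - 2*0.1429
= 0.3810 + 6.3327 + 11.9994 + 0.8568 - 0.2858
= 19.2841

E[X] = 19.2841


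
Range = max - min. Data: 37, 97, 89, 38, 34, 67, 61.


Max = 97, Min = 34
Range = 97 - 34 = 63

Range = 63


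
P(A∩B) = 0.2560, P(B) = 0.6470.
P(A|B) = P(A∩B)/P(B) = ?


P(A|B) = 0.2560/0.6470 = 0.3957

P(A|B) = 0.3957


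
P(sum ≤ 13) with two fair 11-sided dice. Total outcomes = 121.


Total outcomes = 11×11 = 121
Favorable (sum ≤ 13): 76
P = 76/121 = 0.6281

P = 0.6281


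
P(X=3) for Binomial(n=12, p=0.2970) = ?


C(12,3) = 220
p^3 = 0.026198
(1-p)^9 = 0.041937
P = 220 * 0.026198 * 0.041937 = 0.2417

P(X=3) = 0.2417


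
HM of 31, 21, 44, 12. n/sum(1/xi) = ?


Sum of reciprocals = 1/31 + 1/21 + 1/44 + 1/12 = 0.185938
HM = 4/0.185938 = 21.5126

HM = 21.5126


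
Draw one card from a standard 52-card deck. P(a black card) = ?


26 black cards in 52 cards
P = 26/52 = 0.5000

P = 0.5000


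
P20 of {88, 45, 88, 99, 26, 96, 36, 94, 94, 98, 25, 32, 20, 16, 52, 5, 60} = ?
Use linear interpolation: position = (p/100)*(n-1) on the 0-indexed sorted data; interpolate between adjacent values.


Sorted: 5, 16, 20, 25, 26, 32, 36, 45, 52, 60, 88, 88, 94, 94, 96, 98, 99
n = 17
Index = 20/100 * 16 = 3.2000
Lower = data[3] = 25, Upper = data[4] = 26
P20 = 25 + 0.2000*(1) = 25.2000

P20 = 25.2000


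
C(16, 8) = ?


C(16,8) = 16!/(8! × 8!)
= 20922789888000/(40320 × 40320)
= 12870

C(16,8) = 12870


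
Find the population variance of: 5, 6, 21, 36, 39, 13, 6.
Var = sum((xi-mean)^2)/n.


Mean = 18.0000
Squared deviations: 169.0000, 144.0000, 9.0000, 324.0000, 441.0000, 25.0000, 144.0000
Sum = 1256.0000
Variance = 1256.0000/7 = 179.4286

Variance = 179.4286


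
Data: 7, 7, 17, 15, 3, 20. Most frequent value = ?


Frequencies: 3:1, 7:2, 15:1, 17:1, 20:1
Max frequency = 2
Mode = 7

Mode = 7


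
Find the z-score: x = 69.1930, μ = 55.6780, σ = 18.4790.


z = (69.1930 - 55.6780)/18.4790
= 13.5150/18.4790
= 0.7314

z = 0.7314


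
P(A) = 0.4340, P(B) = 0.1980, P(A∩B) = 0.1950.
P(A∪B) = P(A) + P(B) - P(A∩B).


P(A∪B) = 0.4340 + 0.1980 - 0.1950
= 0.6320 - 0.1950
= 0.4370

P(A∪B) = 0.4370


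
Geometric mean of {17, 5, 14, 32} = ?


Product = 17 × 5 × 14 × 32 = 38080
GM = 38080^(1/4) = 13.9693

GM = 13.9693


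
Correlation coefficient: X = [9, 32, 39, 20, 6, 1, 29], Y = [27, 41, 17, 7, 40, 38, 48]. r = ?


Mean X = 19.4286, Mean Y = 31.1429
SD X = 13.425532, SD Y = 13.663597
Cov = -29.632653
r = -29.632653/(13.425532*13.663597) = -0.1615

r = -0.1615


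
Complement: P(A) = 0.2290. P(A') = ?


P(not A) = 1 - 0.2290 = 0.7710

P(not A) = 0.7710


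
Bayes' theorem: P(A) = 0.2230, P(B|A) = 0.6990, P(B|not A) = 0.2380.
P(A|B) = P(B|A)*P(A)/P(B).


P(B) = P(B|A)*P(A) + P(B|A')*P(A')
= 0.6990*0.2230 + 0.2380*0.7770
= 0.155877 + 0.184926 = 0.340803
P(A|B) = 0.155877/0.340803 = 0.4574

P(A|B) = 0.4574


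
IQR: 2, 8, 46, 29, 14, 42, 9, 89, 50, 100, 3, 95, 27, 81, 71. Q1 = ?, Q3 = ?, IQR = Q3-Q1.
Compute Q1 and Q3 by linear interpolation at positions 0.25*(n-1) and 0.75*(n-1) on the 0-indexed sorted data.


Sorted: 2, 3, 8, 9, 14, 27, 29, 42, 46, 50, 71, 81, 89, 95, 100
Q1 (25th %ile) = 11.5000
Q3 (75th %ile) = 76.0000
IQR = 76.0000 - 11.5000 = 64.5000

IQR = 64.5000


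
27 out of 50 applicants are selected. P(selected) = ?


P = 27/50 = 0.5400

P = 0.5400


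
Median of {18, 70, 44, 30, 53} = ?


Sorted: 18, 30, 44, 53, 70
n = 5 (odd)
Middle value = 44

Median = 44


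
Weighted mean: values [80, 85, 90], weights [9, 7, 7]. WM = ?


Numerator = 80*9 + 85*7 + 90*7 = 1945
Denominator = 9 + 7 + 7 = 23
WM = 1945/23 = 84.5652

WM = 84.5652


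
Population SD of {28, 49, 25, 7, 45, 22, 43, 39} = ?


Mean = 32.2500
Variance = 177.1875
SD = sqrt(177.1875) = 13.3112

SD = 13.3112


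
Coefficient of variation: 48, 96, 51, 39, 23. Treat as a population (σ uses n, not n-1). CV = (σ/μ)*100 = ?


Mean = 51.4000
SD = 24.3360
CV = (24.3360/51.4000)*100 = 47.3463%

CV = 47.3463%


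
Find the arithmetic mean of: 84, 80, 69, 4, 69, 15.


Sum = 84 + 80 + 69 + 4 + 69 + 15 = 321
n = 6
Mean = 321/6 = 53.5000

Mean = 53.5000


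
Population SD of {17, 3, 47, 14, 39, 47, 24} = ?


Mean = 27.2857
Variance = 256.7755
SD = sqrt(256.7755) = 16.0242

SD = 16.0242


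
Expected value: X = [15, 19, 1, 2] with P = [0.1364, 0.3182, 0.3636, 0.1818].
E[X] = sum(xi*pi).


E[X] = 15*0.1364 + 19*0.3182 + 1*0.3636 + 2*0.1818
= 2.0460 + 6.0458 + 0.3636 + 0.3636
= 8.8190

E[X] = 8.8190


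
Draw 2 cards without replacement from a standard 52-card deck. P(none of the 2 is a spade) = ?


P(no spades) = (39/52) × (38/51)
= 0.5588

P = 0.5588


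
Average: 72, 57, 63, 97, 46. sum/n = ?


Sum = 72 + 57 + 63 + 97 + 46 = 335
n = 5
Mean = 335/5 = 67.0000

Mean = 67.0000


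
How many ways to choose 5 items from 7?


C(7,5) = 7!/(5! × 2!)
= 5040/(120 × 2)
= 21

C(7,5) = 21


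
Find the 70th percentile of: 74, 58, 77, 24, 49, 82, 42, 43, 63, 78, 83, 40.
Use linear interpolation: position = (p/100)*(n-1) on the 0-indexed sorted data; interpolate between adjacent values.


Sorted: 24, 40, 42, 43, 49, 58, 63, 74, 77, 78, 82, 83
n = 12
Index = 70/100 * 11 = 7.7000
Lower = data[7] = 74, Upper = data[8] = 77
P70 = 74 + 0.7000*(3) = 76.1000

P70 = 76.1000


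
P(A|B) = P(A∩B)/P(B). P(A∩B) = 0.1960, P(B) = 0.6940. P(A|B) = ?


P(A|B) = 0.1960/0.6940 = 0.2824

P(A|B) = 0.2824


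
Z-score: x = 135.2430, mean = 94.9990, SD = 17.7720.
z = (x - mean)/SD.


z = (135.2430 - 94.9990)/17.7720
= 40.2440/17.7720
= 2.2645

z = 2.2645


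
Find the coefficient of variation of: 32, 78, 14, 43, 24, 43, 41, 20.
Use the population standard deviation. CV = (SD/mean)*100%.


Mean = 36.8750
SD = 18.6443
CV = (18.6443/36.8750)*100 = 50.5608%

CV = 50.5608%


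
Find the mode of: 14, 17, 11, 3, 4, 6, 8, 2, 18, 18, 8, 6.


Frequencies: 2:1, 3:1, 4:1, 6:2, 8:2, 11:1, 14:1, 17:1, 18:2
Max frequency = 2
Mode = 6, 8, 18

Mode = 6, 8, 18


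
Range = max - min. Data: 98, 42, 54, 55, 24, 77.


Max = 98, Min = 24
Range = 98 - 24 = 74

Range = 74


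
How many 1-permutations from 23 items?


P(23,1) = 23!/22!
= 25852016738884976640000/1124000727777607680000
= 23

P(23,1) = 23


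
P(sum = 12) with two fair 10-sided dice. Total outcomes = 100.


Total outcomes = 10×10 = 100
Favorable (sum = 12): 9
P = 9/100 = 0.0900

P = 0.0900


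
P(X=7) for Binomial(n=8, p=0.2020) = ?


C(8,7) = 8
p^7 = 1.372333e-05
(1-p)^1 = 0.798000
P = 8 * 1.372333e-05 * 0.798000 = 8.7610e-05

P(X=7) = 8.7610e-05


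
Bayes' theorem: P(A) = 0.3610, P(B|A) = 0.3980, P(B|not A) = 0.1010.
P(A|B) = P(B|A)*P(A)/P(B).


P(B) = P(B|A)*P(A) + P(B|A')*P(A')
= 0.3980*0.3610 + 0.1010*0.6390
= 0.143678 + 0.064539 = 0.208217
P(A|B) = 0.143678/0.208217 = 0.6900

P(A|B) = 0.6900


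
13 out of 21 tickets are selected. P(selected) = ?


P = 13/21 = 0.6190

P = 0.6190


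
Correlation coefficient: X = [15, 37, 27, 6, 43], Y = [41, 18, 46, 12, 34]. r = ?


Mean X = 25.6000, Mean Y = 30.2000
SD X = 13.646978, SD Y = 13.120976
Cov = 38.280000
r = 38.280000/(13.646978*13.120976) = 0.2138

r = 0.2138


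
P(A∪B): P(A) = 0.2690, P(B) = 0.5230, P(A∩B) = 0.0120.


P(A∪B) = 0.2690 + 0.5230 - 0.0120
= 0.7920 - 0.0120
= 0.7800

P(A∪B) = 0.7800


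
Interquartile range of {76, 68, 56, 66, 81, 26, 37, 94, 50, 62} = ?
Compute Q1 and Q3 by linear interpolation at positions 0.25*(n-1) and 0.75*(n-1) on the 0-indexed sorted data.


Sorted: 26, 37, 50, 56, 62, 66, 68, 76, 81, 94
Q1 (25th %ile) = 51.5000
Q3 (75th %ile) = 74.0000
IQR = 74.0000 - 51.5000 = 22.5000

IQR = 22.5000


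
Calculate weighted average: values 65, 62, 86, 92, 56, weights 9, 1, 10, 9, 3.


Numerator = 65*9 + 62*1 + 86*10 + 92*9 + 56*3 = 2503
Denominator = 9 + 1 + 10 + 9 + 3 = 32
WM = 2503/32 = 78.2188

WM = 78.2188


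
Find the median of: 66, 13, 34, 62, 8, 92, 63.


Sorted: 8, 13, 34, 62, 63, 66, 92
n = 7 (odd)
Middle value = 62

Median = 62


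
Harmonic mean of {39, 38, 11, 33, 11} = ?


Sum of reciprocals = 1/39 + 1/38 + 1/11 + 1/33 + 1/11 = 0.264078
HM = 5/0.264078 = 18.9338

HM = 18.9338


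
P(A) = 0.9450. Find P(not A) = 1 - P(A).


P(not A) = 1 - 0.9450 = 0.0550

P(not A) = 0.0550


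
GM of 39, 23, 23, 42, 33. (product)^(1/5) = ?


Product = 39 × 23 × 23 × 42 × 33 = 28594566
GM = 28594566^(1/5) = 30.9925

GM = 30.9925


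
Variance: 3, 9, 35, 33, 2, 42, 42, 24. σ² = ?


Mean = 23.7500
Squared deviations: 430.5625, 217.5625, 126.5625, 85.5625, 473.0625, 333.0625, 333.0625, 0.0625
Sum = 1999.5000
Variance = 1999.5000/8 = 249.9375

Variance = 249.9375


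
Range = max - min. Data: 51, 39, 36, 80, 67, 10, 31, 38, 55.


Max = 80, Min = 10
Range = 80 - 10 = 70

Range = 70


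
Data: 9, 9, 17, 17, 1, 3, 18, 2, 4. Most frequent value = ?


Frequencies: 1:1, 2:1, 3:1, 4:1, 9:2, 17:2, 18:1
Max frequency = 2
Mode = 9, 17

Mode = 9, 17


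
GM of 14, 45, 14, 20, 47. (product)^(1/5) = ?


Product = 14 × 45 × 14 × 20 × 47 = 8290800
GM = 8290800^(1/5) = 24.1946

GM = 24.1946


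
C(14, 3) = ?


C(14,3) = 14!/(3! × 11!)
= 87178291200/(6 × 39916800)
= 364

C(14,3) = 364


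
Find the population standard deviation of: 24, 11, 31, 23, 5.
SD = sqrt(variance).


Mean = 18.8000
Variance = 88.9600
SD = sqrt(88.9600) = 9.4319

SD = 9.4319


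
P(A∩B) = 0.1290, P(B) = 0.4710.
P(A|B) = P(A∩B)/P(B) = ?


P(A|B) = 0.1290/0.4710 = 0.2739

P(A|B) = 0.2739


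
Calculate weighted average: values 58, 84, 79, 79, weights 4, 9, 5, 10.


Numerator = 58*4 + 84*9 + 79*5 + 79*10 = 2173
Denominator = 4 + 9 + 5 + 10 = 28
WM = 2173/28 = 77.6071

WM = 77.6071


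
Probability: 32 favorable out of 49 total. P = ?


P = 32/49 = 0.6531

P = 0.6531


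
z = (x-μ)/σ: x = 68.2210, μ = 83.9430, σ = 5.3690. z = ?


z = (68.2210 - 83.9430)/5.3690
= -15.7220/5.3690
= -2.9283

z = -2.9283


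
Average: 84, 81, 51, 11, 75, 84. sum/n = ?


Sum = 84 + 81 + 51 + 11 + 75 + 84 = 386
n = 6
Mean = 386/6 = 64.3333

Mean = 64.3333


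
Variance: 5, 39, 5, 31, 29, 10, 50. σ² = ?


Mean = 24.1429
Squared deviations: 366.4490, 220.7347, 366.4490, 47.0204, 23.5918, 200.0204, 668.5918
Sum = 1892.8571
Variance = 1892.8571/7 = 270.4082

Variance = 270.4082


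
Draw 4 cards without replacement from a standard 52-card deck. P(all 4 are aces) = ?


P(all aces) = (4/52) × (3/51) × (2/50) × (1/49)
= 3.6938e-06

P = 3.6938e-06


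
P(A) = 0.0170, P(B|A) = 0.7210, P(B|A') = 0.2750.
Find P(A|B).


P(B) = P(B|A)*P(A) + P(B|A')*P(A')
= 0.7210*0.0170 + 0.2750*0.9830
= 0.012257 + 0.270325 = 0.282582
P(A|B) = 0.012257/0.282582 = 0.0434

P(A|B) = 0.0434


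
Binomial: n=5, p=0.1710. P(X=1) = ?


C(5,1) = 5
p^1 = 0.171000
(1-p)^4 = 0.472300
P = 5 * 0.171000 * 0.472300 = 0.4038

P(X=1) = 0.4038


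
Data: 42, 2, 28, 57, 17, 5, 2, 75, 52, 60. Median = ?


Sorted: 2, 2, 5, 17, 28, 42, 52, 57, 60, 75
n = 10 (even)
Middle values: 28 and 42
Median = (28+42)/2 = 35.0000

Median = 35.0000


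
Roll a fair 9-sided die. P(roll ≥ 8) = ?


Favorable outcomes (roll ≥ 8): 2
Total outcomes = 9
P = 2/9 = 0.2222

P = 0.2222


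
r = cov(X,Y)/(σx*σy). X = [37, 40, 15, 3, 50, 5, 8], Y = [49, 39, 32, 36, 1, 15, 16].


Mean X = 22.5714, Mean Y = 26.8571
SD X = 17.831410, SD Y = 15.468203
Cov = -4.204082
r = -4.204082/(17.831410*15.468203) = -0.0152

r = -0.0152


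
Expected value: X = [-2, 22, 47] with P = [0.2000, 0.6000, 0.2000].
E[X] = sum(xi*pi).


E[X] = -2*0.2000 + 22*0.6000 + 47*0.2000
= -0.4000 + 13.2000 + 9.4000
= 22.2000

E[X] = 22.2000


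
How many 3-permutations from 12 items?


P(12,3) = 12!/9!
= 479001600/362880
= 1320

P(12,3) = 1320


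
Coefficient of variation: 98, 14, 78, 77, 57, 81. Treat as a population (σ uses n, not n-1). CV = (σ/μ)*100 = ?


Mean = 67.5000
SD = 26.7255
CV = (26.7255/67.5000)*100 = 39.5933%

CV = 39.5933%


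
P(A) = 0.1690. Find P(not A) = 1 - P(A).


P(not A) = 1 - 0.1690 = 0.8310

P(not A) = 0.8310


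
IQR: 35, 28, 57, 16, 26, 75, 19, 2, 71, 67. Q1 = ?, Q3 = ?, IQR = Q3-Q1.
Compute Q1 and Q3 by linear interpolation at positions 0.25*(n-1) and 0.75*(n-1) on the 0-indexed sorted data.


Sorted: 2, 16, 19, 26, 28, 35, 57, 67, 71, 75
Q1 (25th %ile) = 20.7500
Q3 (75th %ile) = 64.5000
IQR = 64.5000 - 20.7500 = 43.7500

IQR = 43.7500


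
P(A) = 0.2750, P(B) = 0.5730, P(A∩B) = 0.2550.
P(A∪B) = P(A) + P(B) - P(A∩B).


P(A∪B) = 0.2750 + 0.5730 - 0.2550
= 0.8480 - 0.2550
= 0.5930

P(A∪B) = 0.5930


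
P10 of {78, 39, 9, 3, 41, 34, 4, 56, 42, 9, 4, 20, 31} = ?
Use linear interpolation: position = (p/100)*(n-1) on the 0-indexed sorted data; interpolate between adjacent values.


Sorted: 3, 4, 4, 9, 9, 20, 31, 34, 39, 41, 42, 56, 78
n = 13
Index = 10/100 * 12 = 1.2000
Lower = data[1] = 4, Upper = data[2] = 4
P10 = 4 + 0.2000*(0) = 4.0000

P10 = 4.0000


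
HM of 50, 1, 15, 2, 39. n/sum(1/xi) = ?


Sum of reciprocals = 1/50 + 1/1 + 1/15 + 1/2 + 1/39 = 1.612308
HM = 5/1.612308 = 3.1011

HM = 3.1011


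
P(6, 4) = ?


P(6,4) = 6!/2!
= 720/2
= 360

P(6,4) = 360


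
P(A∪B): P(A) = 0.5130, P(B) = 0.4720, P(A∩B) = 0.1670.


P(A∪B) = 0.5130 + 0.4720 - 0.1670
= 0.9850 - 0.1670
= 0.8180

P(A∪B) = 0.8180


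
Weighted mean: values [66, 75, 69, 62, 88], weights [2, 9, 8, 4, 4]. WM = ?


Numerator = 66*2 + 75*9 + 69*8 + 62*4 + 88*4 = 1959
Denominator = 2 + 9 + 8 + 4 + 4 = 27
WM = 1959/27 = 72.5556

WM = 72.5556


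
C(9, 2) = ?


C(9,2) = 9!/(2! × 7!)
= 362880/(2 × 5040)
= 36

C(9,2) = 36


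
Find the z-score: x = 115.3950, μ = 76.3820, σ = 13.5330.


z = (115.3950 - 76.3820)/13.5330
= 39.0130/13.5330
= 2.8828

z = 2.8828


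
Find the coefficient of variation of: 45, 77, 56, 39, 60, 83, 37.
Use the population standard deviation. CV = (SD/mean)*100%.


Mean = 56.7143
SD = 16.7051
CV = (16.7051/56.7143)*100 = 29.4549%

CV = 29.4549%


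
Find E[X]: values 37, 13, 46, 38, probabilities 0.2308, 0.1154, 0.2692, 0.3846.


E[X] = 37*0.2308 + 13*0.1154 + 46*0.2692 + 38*0.3846
= 8.5396 + 1.5002 + 12.3832 + 14.6148
= 37.0378

E[X] = 37.0378


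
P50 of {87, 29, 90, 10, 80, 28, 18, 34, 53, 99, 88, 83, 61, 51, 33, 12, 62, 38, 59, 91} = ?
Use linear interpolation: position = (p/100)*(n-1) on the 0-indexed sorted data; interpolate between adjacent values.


Sorted: 10, 12, 18, 28, 29, 33, 34, 38, 51, 53, 59, 61, 62, 80, 83, 87, 88, 90, 91, 99
n = 20
Index = 50/100 * 19 = 9.5000
Lower = data[9] = 53, Upper = data[10] = 59
P50 = 53 + 0.5000*(6) = 56.0000

P50 = 56.0000


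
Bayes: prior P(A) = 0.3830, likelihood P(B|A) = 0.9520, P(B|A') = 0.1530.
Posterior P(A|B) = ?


P(B) = P(B|A)*P(A) + P(B|A')*P(A')
= 0.9520*0.3830 + 0.1530*0.6170
= 0.364616 + 0.094401 = 0.459017
P(A|B) = 0.364616/0.459017 = 0.7943

P(A|B) = 0.7943


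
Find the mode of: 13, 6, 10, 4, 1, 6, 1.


Frequencies: 1:2, 4:1, 6:2, 10:1, 13:1
Max frequency = 2
Mode = 1, 6

Mode = 1, 6


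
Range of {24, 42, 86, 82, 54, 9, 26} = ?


Max = 86, Min = 9
Range = 86 - 9 = 77

Range = 77


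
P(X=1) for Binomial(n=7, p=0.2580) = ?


C(7,1) = 7
p^1 = 0.258000
(1-p)^6 = 0.166887
P = 7 * 0.258000 * 0.166887 = 0.3014

P(X=1) = 0.3014


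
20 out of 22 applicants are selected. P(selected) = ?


P = 20/22 = 0.9091

P = 0.9091


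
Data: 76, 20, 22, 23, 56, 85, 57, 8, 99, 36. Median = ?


Sorted: 8, 20, 22, 23, 36, 56, 57, 76, 85, 99
n = 10 (even)
Middle values: 36 and 56
Median = (36+56)/2 = 46.0000

Median = 46.0000
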